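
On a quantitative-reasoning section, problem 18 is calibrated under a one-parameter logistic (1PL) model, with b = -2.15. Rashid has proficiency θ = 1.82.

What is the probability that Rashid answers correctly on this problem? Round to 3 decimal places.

0.981

P(θ) = 1 / (1 + exp(−(θ − b)))
Exponent: (1.82 − (-2.15)) = 3.9700
1/(1 + e^{-3.9700}) = 0.9815
P = 0.9815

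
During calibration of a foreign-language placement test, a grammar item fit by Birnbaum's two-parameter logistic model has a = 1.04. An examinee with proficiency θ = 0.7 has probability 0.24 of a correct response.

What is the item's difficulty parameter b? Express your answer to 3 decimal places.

1.808

P(θ) = 1 / (1 + exp(−a(θ − b)))
logit(0.24) = ln(0.24/0.76) = -1.1527
b = θ − logit/(a) = 0.7 − (-1.1527)/1.0400 = 1.8083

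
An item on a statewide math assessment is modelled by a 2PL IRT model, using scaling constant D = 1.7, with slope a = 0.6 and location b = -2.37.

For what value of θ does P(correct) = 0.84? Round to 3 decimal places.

P(θ) = 1 / (1 + exp(−D·a(θ − b)))
logit = ln(0.8400/0.1600) = 1.6582
θ = b + logit/(1.7·a) = -2.37 + 1.6582/1.0200 = -0.7443

-0.744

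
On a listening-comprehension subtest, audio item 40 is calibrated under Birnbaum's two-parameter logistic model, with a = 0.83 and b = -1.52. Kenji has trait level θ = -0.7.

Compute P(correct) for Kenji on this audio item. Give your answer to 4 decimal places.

P(θ) = 1 / (1 + exp(−a(θ − b)))
Exponent: 0.83 × (-0.7 − (-1.52)) = 0.6806
1/(1 + e^{-0.6806}) = 0.6639

0.6639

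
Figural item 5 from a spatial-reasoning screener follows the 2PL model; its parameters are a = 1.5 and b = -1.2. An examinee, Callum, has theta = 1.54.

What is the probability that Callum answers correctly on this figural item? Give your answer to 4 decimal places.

0.9839

P(theta) = 1 / (1 + exp(−a(theta − b)))
Exponent: 1.5 × (1.54 − (-1.2)) = 4.1100
1/(1 + e^{-4.1100}) = 0.9839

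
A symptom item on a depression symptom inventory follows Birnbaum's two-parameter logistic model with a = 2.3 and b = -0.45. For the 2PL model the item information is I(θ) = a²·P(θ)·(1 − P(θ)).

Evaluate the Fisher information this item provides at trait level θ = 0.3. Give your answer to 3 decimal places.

0.679

P = 1/(1+e^{-1.7250}) = 0.8488
P(1−P) = 0.8488 × 0.1512 = 0.1284
I = a² × P(1−P) = 2.3² × 0.1284 = 0.67902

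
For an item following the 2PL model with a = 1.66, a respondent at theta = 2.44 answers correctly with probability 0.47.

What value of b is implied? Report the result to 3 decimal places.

2.512

P(theta) = 1 / (1 + exp(−a(theta − b)))
logit(0.47) = ln(0.47/0.53) = -0.1201
b = theta − logit/(a) = 2.44 − (-0.1201)/1.6600 = 2.5124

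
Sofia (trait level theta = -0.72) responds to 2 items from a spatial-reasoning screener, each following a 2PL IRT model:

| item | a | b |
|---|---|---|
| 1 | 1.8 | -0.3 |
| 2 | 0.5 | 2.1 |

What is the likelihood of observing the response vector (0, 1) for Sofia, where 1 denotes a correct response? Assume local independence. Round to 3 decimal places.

0.134

P(theta) = 1 / (1 + exp(−a(theta − b)))
P_1 = 1/(1+e^{0.7560}) = 0.3195
P_2 = 1/(1+e^{1.4100}) = 0.1962
L = (1−P_1) × P_2 = 0.6805 × 0.1962 = 0.13353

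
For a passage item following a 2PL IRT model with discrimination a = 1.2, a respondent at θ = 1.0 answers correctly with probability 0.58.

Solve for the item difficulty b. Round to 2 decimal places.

0.73

P(θ) = 1 / (1 + exp(−a(θ − b)))
logit(0.58) = ln(0.58/0.42) = 0.3228
b = θ − logit/(a) = 1.0 − 0.3228/1.2000 = 0.7310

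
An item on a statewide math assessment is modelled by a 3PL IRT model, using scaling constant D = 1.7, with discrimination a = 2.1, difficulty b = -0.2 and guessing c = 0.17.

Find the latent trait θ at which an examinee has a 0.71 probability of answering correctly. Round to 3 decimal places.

P(θ) = c + (1 − c) · 1 / (1 + exp(−D·a(θ − b)))
Remove guessing floor: (0.71 − 0.17)/(1 − 0.17) = 0.6506
logit = ln(0.6506/0.3494) = 0.6217
θ = b + logit/(1.7·a) = -0.2 + 0.6217/3.5700 = -0.0259

-0.026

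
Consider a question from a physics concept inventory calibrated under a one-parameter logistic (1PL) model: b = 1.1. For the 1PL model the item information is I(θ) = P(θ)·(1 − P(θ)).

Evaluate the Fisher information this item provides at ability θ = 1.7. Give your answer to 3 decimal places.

0.229

P = 1/(1+e^{-0.6000}) = 0.6457
P(1−P) = 0.6457 × 0.3543 = 0.2288
I = P(1−P) = 0.22878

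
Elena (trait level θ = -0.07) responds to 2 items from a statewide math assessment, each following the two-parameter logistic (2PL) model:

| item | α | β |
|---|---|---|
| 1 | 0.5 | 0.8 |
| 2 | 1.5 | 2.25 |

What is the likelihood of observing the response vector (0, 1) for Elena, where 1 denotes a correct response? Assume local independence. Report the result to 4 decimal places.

0.0181

P(θ) = 1 / (1 + exp(−α(θ − β)))
P_1 = 1/(1+e^{0.4350}) = 0.3929
P_2 = 1/(1+e^{3.4800}) = 0.0299
L = (1−P_1) × P_2 = 0.6071 × 0.0299 = 0.01814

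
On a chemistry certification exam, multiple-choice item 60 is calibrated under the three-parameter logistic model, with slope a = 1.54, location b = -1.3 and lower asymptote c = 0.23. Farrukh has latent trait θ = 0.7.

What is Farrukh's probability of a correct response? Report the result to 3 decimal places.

0.966

P(θ) = c + (1 − c) · 1 / (1 + exp(−a(θ − b)))
Exponent: 1.54 × (0.7 − (-1.3)) = 3.0800
1/(1 + e^{-3.0800}) = 0.9561
P = 0.23 + 0.77 × 0.9561 = 0.9662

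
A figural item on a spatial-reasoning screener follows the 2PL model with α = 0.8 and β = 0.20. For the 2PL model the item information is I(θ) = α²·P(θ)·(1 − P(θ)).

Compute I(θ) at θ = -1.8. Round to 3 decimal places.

P = 1/(1+e^{1.6000}) = 0.1680
P(1−P) = 0.1680 × 0.8320 = 0.1398
I = α² × P(1−P) = 0.8² × 0.1398 = 0.08945

0.089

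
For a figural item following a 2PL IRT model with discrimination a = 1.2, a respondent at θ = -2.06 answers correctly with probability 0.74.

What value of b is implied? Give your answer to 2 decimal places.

P(θ) = 1 / (1 + exp(−a(θ − b)))
logit(0.74) = ln(0.74/0.26) = 1.0460
b = θ − logit/(a) = -2.06 − 1.0460/1.2000 = -2.9316

-2.93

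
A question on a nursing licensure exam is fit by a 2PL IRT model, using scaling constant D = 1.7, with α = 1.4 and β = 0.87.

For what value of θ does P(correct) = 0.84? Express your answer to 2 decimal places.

1.57

P(θ) = 1 / (1 + exp(−D·α(θ − β)))
logit = ln(0.8400/0.1600) = 1.6582
θ = β + logit/(1.7·α) = 0.87 + 1.6582/2.3800 = 1.5667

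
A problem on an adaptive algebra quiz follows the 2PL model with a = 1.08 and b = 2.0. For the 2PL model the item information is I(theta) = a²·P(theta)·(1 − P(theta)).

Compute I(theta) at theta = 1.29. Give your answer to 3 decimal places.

0.253

P = 1/(1+e^{0.7668}) = 0.3172
P(1−P) = 0.3172 × 0.6828 = 0.2166
I = a² × P(1−P) = 1.08² × 0.2166 = 0.25261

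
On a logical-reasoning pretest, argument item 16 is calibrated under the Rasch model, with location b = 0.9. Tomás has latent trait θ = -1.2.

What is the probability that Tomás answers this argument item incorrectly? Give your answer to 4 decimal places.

0.8909

P(θ) = 1 / (1 + exp(−(θ − b)))
Exponent: (-1.2 − 0.9) = -2.1000
1/(1 + e^{2.1000}) = 0.1091
P = 0.1091
P(incorrect) = 1 − 0.1091 = 0.8909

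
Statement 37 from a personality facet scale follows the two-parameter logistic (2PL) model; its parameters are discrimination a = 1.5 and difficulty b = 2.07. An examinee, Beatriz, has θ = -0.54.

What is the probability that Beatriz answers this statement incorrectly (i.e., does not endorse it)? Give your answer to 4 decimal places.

P(θ) = 1 / (1 + exp(−a(θ − b)))
Exponent: 1.5 × (-0.54 − 2.07) = -3.9150
1/(1 + e^{3.9150}) = 0.0196
P(incorrect) = 1 − 0.0196 = 0.9804

0.9804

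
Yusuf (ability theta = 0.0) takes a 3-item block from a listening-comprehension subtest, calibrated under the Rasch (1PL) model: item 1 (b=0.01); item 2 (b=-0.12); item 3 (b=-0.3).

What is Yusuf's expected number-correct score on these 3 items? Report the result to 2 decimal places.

P(theta) = 1 / (1 + exp(−(theta − b)))
P_1 = 1/(1+e^{0.0100}) = 0.4975
P_2 = 1/(1+e^{-0.1200}) = 0.5300
P_3 = 1/(1+e^{-0.3000}) = 0.5744
E[score] = 0.4975 + 0.5300 + 0.5744 = 1.6019

1.60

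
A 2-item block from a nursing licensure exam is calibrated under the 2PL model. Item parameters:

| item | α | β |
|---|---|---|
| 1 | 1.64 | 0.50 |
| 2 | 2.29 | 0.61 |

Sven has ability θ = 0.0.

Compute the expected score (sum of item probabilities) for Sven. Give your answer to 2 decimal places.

P(θ) = 1 / (1 + exp(−α(θ − β)))
P_1 = 1/(1+e^{0.8200}) = 0.3058
P_2 = 1/(1+e^{1.3969}) = 0.1983
E[score] = 0.3058 + 0.1983 = 0.5041

0.50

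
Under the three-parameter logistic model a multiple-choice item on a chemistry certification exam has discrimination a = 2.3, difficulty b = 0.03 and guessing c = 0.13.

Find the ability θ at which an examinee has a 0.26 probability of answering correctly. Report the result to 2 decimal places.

-0.73

P(θ) = c + (1 − c) · 1 / (1 + exp(−a(θ − b)))
Remove guessing floor: (0.26 − 0.13)/(1 − 0.13) = 0.1494
logit = ln(0.1494/0.8506) = -1.7391
θ = b + logit/(a) = 0.03 + (-1.7391)/2.3000 = -0.7261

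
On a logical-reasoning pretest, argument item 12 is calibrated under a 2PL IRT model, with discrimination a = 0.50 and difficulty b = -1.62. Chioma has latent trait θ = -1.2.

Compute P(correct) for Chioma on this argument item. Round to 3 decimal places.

P(θ) = 1 / (1 + exp(−a(θ − b)))
Exponent: 0.50 × (-1.2 − (-1.62)) = 0.2100
1/(1 + e^{-0.2100}) = 0.5523

0.552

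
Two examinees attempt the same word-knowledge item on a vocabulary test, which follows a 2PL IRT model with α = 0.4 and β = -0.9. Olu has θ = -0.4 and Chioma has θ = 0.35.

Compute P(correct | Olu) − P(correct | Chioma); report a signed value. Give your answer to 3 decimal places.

-0.073

P(θ) = 1 / (1 + exp(−α(θ − β)))
P(Olu) = 0.5498  [exponent 0.2000]
P(Chioma) = 0.6225  [exponent 0.5000]
Difference = 0.5498 − 0.6225 = -0.0726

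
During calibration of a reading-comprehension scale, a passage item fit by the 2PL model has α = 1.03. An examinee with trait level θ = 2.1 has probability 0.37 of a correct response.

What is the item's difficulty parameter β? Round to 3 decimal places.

2.617

P(θ) = 1 / (1 + exp(−α(θ − β)))
logit(0.37) = ln(0.37/0.63) = -0.5322
β = θ − logit/(α) = 2.1 − (-0.5322)/1.0300 = 2.6167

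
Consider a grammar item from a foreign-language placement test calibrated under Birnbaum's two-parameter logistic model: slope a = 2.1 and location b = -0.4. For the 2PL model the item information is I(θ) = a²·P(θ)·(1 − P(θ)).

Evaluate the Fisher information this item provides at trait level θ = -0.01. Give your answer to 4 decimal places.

0.9365

P = 1/(1+e^{-0.8190}) = 0.6940
P(1−P) = 0.6940 × 0.3060 = 0.2124
I = a² × P(1−P) = 2.1² × 0.2124 = 0.93648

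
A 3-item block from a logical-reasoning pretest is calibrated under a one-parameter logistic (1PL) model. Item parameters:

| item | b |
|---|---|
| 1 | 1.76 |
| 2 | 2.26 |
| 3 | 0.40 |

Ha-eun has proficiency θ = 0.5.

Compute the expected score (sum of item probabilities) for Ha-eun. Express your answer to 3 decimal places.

0.893

P(θ) = 1 / (1 + exp(−(θ − b)))
P_1 = 1/(1+e^{1.2600}) = 0.2210
P_2 = 1/(1+e^{1.7600}) = 0.1468
P_3 = 1/(1+e^{-0.1000}) = 0.5250
E[score] = 0.2210 + 0.1468 + 0.5250 = 0.8927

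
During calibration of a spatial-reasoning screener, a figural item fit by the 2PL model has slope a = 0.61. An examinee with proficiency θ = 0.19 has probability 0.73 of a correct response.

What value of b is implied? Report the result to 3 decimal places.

-1.441

P(θ) = 1 / (1 + exp(−a(θ − b)))
logit(0.73) = ln(0.73/0.27) = 0.9946
b = θ − logit/(a) = 0.19 − 0.9946/0.6100 = -1.4405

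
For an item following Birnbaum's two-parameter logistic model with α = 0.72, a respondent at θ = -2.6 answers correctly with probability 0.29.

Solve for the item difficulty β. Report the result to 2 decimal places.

-1.36

P(θ) = 1 / (1 + exp(−α(θ − β)))
logit(0.29) = ln(0.29/0.71) = -0.8954
β = θ − logit/(α) = -2.6 − (-0.8954)/0.7200 = -1.3564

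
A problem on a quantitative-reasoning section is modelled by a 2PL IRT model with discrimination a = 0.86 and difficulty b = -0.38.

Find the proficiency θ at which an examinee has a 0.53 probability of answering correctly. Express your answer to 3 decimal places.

P(θ) = 1 / (1 + exp(−a(θ − b)))
logit = ln(0.5300/0.4700) = 0.1201
θ = b + logit/(a) = -0.38 + 0.1201/0.8600 = -0.2403

-0.240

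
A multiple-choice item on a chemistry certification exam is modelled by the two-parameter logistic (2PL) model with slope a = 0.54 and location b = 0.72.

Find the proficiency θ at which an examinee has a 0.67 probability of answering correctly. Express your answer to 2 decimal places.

P(θ) = 1 / (1 + exp(−a(θ − b)))
logit = ln(0.6700/0.3300) = 0.7082
θ = b + logit/(a) = 0.72 + 0.7082/0.5400 = 2.0315

2.03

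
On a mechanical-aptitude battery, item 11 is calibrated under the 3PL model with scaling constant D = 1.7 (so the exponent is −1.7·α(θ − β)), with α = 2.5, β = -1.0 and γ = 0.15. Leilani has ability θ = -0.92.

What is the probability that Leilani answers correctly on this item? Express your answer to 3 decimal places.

P(θ) = γ + (1 − γ) · 1 / (1 + exp(−D·α(θ − β)))
Exponent: 1.7 × 2.5 × (-0.92 − (-1.0)) = 0.3400
1/(1 + e^{-0.3400}) = 0.5842
P = 0.15 + 0.85 × 0.5842 = 0.6466

0.647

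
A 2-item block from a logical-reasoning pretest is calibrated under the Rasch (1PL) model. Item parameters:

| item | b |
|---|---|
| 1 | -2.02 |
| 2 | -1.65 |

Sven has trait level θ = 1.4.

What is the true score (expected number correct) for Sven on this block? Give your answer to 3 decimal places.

P(θ) = 1 / (1 + exp(−(θ − b)))
P_1 = 1/(1+e^{-3.4200}) = 0.9683
P_2 = 1/(1+e^{-3.0500}) = 0.9548
E[score] = 0.9683 + 0.9548 = 1.9231

1.923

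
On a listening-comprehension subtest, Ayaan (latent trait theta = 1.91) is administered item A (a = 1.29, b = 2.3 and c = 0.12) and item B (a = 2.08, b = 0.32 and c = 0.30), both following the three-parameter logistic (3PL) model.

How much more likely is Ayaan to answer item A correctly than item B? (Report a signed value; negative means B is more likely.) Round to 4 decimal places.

-0.5237

P(theta) = c + (1 − c) · 1 / (1 + exp(−a(theta − b)))
P_A = 0.4516
P_B = 0.9753
P_A − P_B = -0.5237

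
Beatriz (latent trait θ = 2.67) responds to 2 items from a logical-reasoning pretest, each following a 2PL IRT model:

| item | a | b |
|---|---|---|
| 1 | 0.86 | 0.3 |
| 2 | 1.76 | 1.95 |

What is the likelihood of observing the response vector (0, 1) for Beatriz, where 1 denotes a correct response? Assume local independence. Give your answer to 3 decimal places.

0.090

P(θ) = 1 / (1 + exp(−a(θ − b)))
P_1 = 1/(1+e^{-2.0382}) = 0.8847
P_2 = 1/(1+e^{-1.2672}) = 0.7803
L = (1−P_1) × P_2 = 0.1153 × 0.7803 = 0.08993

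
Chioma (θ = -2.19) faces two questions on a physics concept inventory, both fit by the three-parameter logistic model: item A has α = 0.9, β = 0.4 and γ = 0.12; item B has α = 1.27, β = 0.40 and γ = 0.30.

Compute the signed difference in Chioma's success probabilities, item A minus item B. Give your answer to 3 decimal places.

-0.127

P(θ) = γ + (1 − γ) · 1 / (1 + exp(−α(θ − β)))
P_A = 0.1980
P_B = 0.3252
P_A − P_B = -0.1272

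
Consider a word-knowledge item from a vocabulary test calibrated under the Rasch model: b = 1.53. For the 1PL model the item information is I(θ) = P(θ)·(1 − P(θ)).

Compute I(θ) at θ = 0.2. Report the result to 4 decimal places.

0.1654

P = 1/(1+e^{1.3300}) = 0.2092
P(1−P) = 0.2092 × 0.7908 = 0.1654
I = P(1−P) = 0.16541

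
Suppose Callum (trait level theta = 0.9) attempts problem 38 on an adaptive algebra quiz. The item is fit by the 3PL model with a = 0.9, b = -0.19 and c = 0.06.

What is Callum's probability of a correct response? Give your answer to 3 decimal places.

0.744

P(theta) = c + (1 − c) · 1 / (1 + exp(−a(theta − b)))
Exponent: 0.9 × (0.9 − (-0.19)) = 0.9810
1/(1 + e^{-0.9810}) = 0.7273
P = 0.06 + 0.94 × 0.7273 = 0.7437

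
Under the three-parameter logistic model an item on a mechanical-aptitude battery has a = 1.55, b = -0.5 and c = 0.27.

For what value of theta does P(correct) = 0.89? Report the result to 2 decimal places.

0.62

P(theta) = c + (1 − c) · 1 / (1 + exp(−a(theta − b)))
Remove guessing floor: (0.89 − 0.27)/(1 − 0.27) = 0.8493
logit = ln(0.8493/0.1507) = 1.7292
theta = b + logit/(a) = -0.5 + 1.7292/1.5500 = 0.6156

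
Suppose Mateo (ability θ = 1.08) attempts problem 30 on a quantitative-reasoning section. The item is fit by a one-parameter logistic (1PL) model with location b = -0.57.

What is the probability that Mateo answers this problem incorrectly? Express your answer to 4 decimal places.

P(θ) = 1 / (1 + exp(−(θ − b)))
Exponent: (1.08 − (-0.57)) = 1.6500
1/(1 + e^{-1.6500}) = 0.8389
P = 0.8389
P(incorrect) = 1 − 0.8389 = 0.1611

0.1611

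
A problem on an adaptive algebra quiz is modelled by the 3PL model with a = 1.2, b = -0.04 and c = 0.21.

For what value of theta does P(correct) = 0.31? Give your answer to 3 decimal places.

P(theta) = c + (1 − c) · 1 / (1 + exp(−a(theta − b)))
Remove guessing floor: (0.31 − 0.21)/(1 − 0.21) = 0.1266
logit = ln(0.1266/0.8734) = -1.9315
theta = b + logit/(a) = -0.04 + (-1.9315)/1.2000 = -1.6496

-1.650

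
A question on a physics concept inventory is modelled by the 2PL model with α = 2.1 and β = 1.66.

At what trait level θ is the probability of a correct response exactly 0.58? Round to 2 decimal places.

1.81

P(θ) = 1 / (1 + exp(−α(θ − β)))
logit = ln(0.5800/0.4200) = 0.3228
θ = β + logit/(α) = 1.66 + 0.3228/2.1000 = 1.8137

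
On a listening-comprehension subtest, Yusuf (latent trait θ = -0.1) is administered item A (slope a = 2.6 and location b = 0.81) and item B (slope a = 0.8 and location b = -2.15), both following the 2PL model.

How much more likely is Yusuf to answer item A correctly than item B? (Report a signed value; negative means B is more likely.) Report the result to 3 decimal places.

-0.752

P(θ) = 1 / (1 + exp(−a(θ − b)))
P_A = 0.0858
P_B = 0.8375
P_A − P_B = -0.7517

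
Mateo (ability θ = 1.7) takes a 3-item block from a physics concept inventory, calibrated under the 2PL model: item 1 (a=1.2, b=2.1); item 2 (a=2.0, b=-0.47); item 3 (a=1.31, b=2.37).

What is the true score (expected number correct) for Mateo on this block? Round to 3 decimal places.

1.663

P(θ) = 1 / (1 + exp(−a(θ − b)))
P_1 = 1/(1+e^{0.4800}) = 0.3823
P_2 = 1/(1+e^{-4.3400}) = 0.9871
P_3 = 1/(1+e^{0.8777}) = 0.2937
E[score] = 0.3823 + 0.9871 + 0.2937 = 1.6630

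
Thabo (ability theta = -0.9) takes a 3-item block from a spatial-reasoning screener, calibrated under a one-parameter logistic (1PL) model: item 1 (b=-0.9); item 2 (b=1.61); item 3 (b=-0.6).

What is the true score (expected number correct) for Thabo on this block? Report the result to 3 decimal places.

1.001

P(theta) = 1 / (1 + exp(−(theta − b)))
P_1 = 1/(1+e^{0.0000}) = 0.5000
P_2 = 1/(1+e^{2.5100}) = 0.0752
P_3 = 1/(1+e^{0.3000}) = 0.4256
E[score] = 0.5000 + 0.0752 + 0.4256 = 1.0007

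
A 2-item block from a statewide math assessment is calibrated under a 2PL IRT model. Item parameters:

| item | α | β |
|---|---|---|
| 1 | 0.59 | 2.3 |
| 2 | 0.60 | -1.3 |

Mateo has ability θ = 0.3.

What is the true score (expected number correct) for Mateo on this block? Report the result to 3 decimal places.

0.958

P(θ) = 1 / (1 + exp(−α(θ − β)))
P_1 = 1/(1+e^{1.1800}) = 0.2351
P_2 = 1/(1+e^{-0.9600}) = 0.7231
E[score] = 0.2351 + 0.7231 = 0.9582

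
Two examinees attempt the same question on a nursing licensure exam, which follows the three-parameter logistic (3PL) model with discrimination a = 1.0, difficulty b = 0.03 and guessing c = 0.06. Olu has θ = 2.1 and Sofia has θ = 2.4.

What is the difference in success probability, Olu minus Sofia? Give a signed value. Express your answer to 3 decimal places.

-0.025

P(θ) = c + (1 − c) · 1 / (1 + exp(−a(θ − b)))
P(Olu) = 0.8947  [exponent 2.0700]
P(Sofia) = 0.9196  [exponent 2.3700]
Difference = 0.8947 − 0.9196 = -0.0250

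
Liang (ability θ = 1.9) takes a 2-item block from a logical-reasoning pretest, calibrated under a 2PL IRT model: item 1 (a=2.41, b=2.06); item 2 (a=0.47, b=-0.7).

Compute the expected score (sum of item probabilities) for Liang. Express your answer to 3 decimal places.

P(θ) = 1 / (1 + exp(−a(θ − b)))
P_1 = 1/(1+e^{0.3856}) = 0.4048
P_2 = 1/(1+e^{-1.2220}) = 0.7724
E[score] = 0.4048 + 0.7724 = 1.1772

1.177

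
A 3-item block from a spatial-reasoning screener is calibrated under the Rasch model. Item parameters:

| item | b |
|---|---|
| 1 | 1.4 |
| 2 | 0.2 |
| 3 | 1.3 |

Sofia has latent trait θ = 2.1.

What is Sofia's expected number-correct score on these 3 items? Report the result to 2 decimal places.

P(θ) = 1 / (1 + exp(−(θ − b)))
P_1 = 1/(1+e^{-0.7000}) = 0.6682
P_2 = 1/(1+e^{-1.9000}) = 0.8699
P_3 = 1/(1+e^{-0.8000}) = 0.6900
E[score] = 0.6682 + 0.8699 + 0.6900 = 2.2281

2.23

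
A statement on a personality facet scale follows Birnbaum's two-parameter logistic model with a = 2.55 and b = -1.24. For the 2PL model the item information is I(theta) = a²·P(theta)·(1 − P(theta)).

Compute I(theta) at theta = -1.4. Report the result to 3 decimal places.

1.560

P = 1/(1+e^{0.4080}) = 0.3994
P(1−P) = 0.3994 × 0.6006 = 0.2399
I = a² × P(1−P) = 2.55² × 0.2399 = 1.55981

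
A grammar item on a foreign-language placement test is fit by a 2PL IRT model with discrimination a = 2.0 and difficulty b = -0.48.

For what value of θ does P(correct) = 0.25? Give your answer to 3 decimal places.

-1.029

P(θ) = 1 / (1 + exp(−a(θ − b)))
logit = ln(0.2500/0.7500) = -1.0986
θ = b + logit/(a) = -0.48 + (-1.0986)/2.0000 = -1.0293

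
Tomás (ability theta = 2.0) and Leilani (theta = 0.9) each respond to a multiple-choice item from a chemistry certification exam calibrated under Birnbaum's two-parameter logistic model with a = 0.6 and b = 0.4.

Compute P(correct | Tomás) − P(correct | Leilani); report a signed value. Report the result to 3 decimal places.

0.149

P(theta) = 1 / (1 + exp(−a(theta − b)))
P(Tomás) = 0.7231  [exponent 0.9600]
P(Leilani) = 0.5744  [exponent 0.3000]
Difference = 0.7231 − 0.5744 = 0.1487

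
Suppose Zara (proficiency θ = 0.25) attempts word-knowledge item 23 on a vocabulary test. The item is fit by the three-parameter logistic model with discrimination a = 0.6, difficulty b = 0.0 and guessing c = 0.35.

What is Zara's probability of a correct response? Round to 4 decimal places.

0.6993

P(θ) = c + (1 − c) · 1 / (1 + exp(−a(θ − b)))
Exponent: 0.6 × (0.25 − 0.0) = 0.1500
1/(1 + e^{-0.1500}) = 0.5374
P = 0.35 + 0.65 × 0.5374 = 0.6993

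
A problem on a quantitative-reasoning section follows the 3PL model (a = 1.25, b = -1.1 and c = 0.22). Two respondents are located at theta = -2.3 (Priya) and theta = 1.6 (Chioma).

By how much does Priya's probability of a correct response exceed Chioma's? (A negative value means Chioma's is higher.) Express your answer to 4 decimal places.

P(theta) = c + (1 − c) · 1 / (1 + exp(−a(theta − b)))
P(Priya) = 0.3623  [exponent -1.5000]
P(Chioma) = 0.9742  [exponent 3.3750]
Difference = 0.3623 − 0.9742 = -0.6119

-0.6119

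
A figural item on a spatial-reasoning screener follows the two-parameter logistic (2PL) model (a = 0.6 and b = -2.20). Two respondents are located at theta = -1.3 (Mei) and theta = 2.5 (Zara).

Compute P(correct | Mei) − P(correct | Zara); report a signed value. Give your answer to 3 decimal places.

P(theta) = 1 / (1 + exp(−a(theta − b)))
P(Mei) = 0.6318  [exponent 0.5400]
P(Zara) = 0.9437  [exponent 2.8200]
Difference = 0.6318 − 0.9437 = -0.3119

-0.312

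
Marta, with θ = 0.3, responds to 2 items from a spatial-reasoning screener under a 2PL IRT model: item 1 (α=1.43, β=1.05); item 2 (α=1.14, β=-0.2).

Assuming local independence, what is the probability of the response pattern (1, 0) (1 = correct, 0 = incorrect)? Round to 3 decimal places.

P(θ) = 1 / (1 + exp(−α(θ − β)))
P_1 = 1/(1+e^{1.0725}) = 0.2549
P_2 = 1/(1+e^{-0.5700}) = 0.6388
L = P_1 × (1−P_2) = 0.2549 × 0.3612 = 0.09209

0.092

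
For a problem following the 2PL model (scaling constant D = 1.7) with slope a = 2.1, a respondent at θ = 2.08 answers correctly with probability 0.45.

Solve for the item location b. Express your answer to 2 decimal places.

P(θ) = 1 / (1 + exp(−D·a(θ − b)))
logit(0.45) = ln(0.45/0.55) = -0.2007
b = θ − logit/(1.7·a) = 2.08 − (-0.2007)/3.5700 = 2.1362

2.14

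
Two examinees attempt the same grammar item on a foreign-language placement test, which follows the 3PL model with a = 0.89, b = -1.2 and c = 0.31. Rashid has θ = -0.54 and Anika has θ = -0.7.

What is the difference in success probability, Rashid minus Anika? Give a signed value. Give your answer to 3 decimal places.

0.023

P(θ) = c + (1 − c) · 1 / (1 + exp(−a(θ − b)))
P(Rashid) = 0.7535  [exponent 0.5874]
P(Anika) = 0.7305  [exponent 0.4450]
Difference = 0.7535 − 0.7305 = 0.0230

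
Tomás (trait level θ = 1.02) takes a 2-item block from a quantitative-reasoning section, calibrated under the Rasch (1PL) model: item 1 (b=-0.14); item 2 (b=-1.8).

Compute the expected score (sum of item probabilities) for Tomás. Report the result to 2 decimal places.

P(θ) = 1 / (1 + exp(−(θ − b)))
P_1 = 1/(1+e^{-1.1600}) = 0.7613
P_2 = 1/(1+e^{-2.8200}) = 0.9437
E[score] = 0.7613 + 0.9437 = 1.7051

1.71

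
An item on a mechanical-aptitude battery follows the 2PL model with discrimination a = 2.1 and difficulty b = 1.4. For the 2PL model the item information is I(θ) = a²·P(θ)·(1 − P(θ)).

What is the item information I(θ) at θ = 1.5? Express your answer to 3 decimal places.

1.090

P = 1/(1+e^{-0.2100}) = 0.5523
P(1−P) = 0.5523 × 0.4477 = 0.2473
I = a² × P(1−P) = 2.1² × 0.2473 = 1.09043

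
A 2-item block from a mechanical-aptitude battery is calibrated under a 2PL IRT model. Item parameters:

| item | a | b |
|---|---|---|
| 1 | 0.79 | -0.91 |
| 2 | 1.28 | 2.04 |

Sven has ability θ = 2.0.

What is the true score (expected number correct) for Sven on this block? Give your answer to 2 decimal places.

1.40

P(θ) = 1 / (1 + exp(−a(θ − b)))
P_1 = 1/(1+e^{-2.2989}) = 0.9088
P_2 = 1/(1+e^{0.0512}) = 0.4872
E[score] = 0.9088 + 0.4872 = 1.3960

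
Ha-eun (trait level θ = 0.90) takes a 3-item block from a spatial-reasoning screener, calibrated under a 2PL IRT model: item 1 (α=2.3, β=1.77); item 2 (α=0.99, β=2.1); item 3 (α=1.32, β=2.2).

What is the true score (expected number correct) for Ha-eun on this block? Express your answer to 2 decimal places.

0.51

P(θ) = 1 / (1 + exp(−α(θ − β)))
P_1 = 1/(1+e^{2.0010}) = 0.1191
P_2 = 1/(1+e^{1.1880}) = 0.2336
P_3 = 1/(1+e^{1.7160}) = 0.1524
E[score] = 0.1191 + 0.2336 + 0.1524 = 0.5051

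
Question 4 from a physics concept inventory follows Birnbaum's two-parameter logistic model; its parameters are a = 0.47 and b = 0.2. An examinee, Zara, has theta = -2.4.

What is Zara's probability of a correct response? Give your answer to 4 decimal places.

P(theta) = 1 / (1 + exp(−a(theta − b)))
Exponent: 0.47 × (-2.4 − 0.2) = -1.2220
1/(1 + e^{1.2220}) = 0.2276

0.2276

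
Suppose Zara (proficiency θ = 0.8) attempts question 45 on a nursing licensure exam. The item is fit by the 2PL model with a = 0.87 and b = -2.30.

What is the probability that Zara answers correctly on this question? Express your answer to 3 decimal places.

0.937

P(θ) = 1 / (1 + exp(−a(θ − b)))
Exponent: 0.87 × (0.8 − (-2.30)) = 2.6970
1/(1 + e^{-2.6970}) = 0.9368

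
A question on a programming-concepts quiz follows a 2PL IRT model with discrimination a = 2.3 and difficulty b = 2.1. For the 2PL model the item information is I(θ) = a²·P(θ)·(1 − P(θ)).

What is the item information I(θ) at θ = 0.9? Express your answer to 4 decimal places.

P = 1/(1+e^{2.7600}) = 0.0595
P(1−P) = 0.0595 × 0.9405 = 0.0560
I = a² × P(1−P) = 2.3² × 0.0560 = 0.29614

0.2961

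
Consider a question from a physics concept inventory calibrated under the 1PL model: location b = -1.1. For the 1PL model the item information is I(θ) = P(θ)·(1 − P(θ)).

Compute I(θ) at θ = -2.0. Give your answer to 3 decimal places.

P = 1/(1+e^{0.9000}) = 0.2891
P(1−P) = 0.2891 × 0.7109 = 0.2055
I = P(1−P) = 0.20550

0.206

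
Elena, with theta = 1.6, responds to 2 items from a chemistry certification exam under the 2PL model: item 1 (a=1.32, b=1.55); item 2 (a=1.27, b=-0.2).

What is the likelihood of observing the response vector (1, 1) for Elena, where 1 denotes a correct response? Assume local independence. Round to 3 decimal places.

0.469

P(theta) = 1 / (1 + exp(−a(theta − b)))
P_1 = 1/(1+e^{-0.0660}) = 0.5165
P_2 = 1/(1+e^{-2.2860}) = 0.9077
L = P_1 × P_2 = 0.5165 × 0.9077 = 0.46883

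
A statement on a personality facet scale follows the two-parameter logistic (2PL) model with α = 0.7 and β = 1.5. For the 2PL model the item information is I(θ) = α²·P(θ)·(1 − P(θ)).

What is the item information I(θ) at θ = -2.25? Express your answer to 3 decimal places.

0.031

P = 1/(1+e^{2.6250}) = 0.0675
P(1−P) = 0.0675 × 0.9325 = 0.0630
I = α² × P(1−P) = 0.7² × 0.0630 = 0.03086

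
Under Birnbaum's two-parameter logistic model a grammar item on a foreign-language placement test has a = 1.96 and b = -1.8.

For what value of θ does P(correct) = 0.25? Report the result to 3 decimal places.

P(θ) = 1 / (1 + exp(−a(θ − b)))
logit = ln(0.2500/0.7500) = -1.0986
θ = b + logit/(a) = -1.8 + (-1.0986)/1.9600 = -2.3605

-2.361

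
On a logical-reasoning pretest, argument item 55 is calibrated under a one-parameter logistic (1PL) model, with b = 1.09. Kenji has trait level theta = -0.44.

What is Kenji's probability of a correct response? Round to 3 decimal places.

0.178

P(theta) = 1 / (1 + exp(−(theta − b)))
Exponent: (-0.44 − 1.09) = -1.5300
1/(1 + e^{1.5300}) = 0.1780
P = 0.1780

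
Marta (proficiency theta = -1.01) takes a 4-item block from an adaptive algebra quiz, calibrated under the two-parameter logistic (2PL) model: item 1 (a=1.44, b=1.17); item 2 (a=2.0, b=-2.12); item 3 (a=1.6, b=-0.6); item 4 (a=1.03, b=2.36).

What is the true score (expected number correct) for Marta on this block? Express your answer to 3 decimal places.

P(theta) = 1 / (1 + exp(−a(theta − b)))
P_1 = 1/(1+e^{3.1392}) = 0.0415
P_2 = 1/(1+e^{-2.2200}) = 0.9020
P_3 = 1/(1+e^{0.6560}) = 0.3416
P_4 = 1/(1+e^{3.4711}) = 0.0301
E[score] = 0.0415 + 0.9020 + 0.3416 + 0.0301 = 1.3153

1.315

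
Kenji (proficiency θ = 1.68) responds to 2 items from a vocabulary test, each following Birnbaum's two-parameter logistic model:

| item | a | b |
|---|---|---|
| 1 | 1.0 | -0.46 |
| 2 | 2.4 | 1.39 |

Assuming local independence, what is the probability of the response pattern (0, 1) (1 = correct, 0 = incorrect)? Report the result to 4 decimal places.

0.0702

P(θ) = 1 / (1 + exp(−a(θ − b)))
P_1 = 1/(1+e^{-2.1400}) = 0.8947
P_2 = 1/(1+e^{-0.6960}) = 0.6673
L = (1−P_1) × P_2 = 0.1053 × 0.6673 = 0.07025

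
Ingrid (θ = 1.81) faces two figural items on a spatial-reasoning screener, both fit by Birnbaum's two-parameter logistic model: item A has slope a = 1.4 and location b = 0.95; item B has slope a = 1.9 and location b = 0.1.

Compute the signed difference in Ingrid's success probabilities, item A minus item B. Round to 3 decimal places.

-0.193

P(θ) = 1 / (1 + exp(−a(θ − b)))
P_A = 0.7692
P_B = 0.9626
P_A − P_B = -0.1934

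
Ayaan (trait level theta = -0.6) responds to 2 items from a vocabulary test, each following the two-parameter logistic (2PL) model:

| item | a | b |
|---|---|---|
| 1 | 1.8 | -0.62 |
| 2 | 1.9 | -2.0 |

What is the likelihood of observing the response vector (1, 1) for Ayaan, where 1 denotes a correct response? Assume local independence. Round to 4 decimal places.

0.4757

P(theta) = 1 / (1 + exp(−a(theta − b)))
P_1 = 1/(1+e^{-0.0360}) = 0.5090
P_2 = 1/(1+e^{-2.6600}) = 0.9346
L = P_1 × P_2 = 0.5090 × 0.9346 = 0.47572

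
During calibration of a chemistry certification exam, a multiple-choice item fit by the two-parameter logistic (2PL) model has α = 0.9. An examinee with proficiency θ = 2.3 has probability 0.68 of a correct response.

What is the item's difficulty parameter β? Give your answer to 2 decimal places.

1.46

P(θ) = 1 / (1 + exp(−α(θ − β)))
logit(0.68) = ln(0.68/0.32) = 0.7538
β = θ − logit/(α) = 2.3 − 0.7538/0.9000 = 1.4625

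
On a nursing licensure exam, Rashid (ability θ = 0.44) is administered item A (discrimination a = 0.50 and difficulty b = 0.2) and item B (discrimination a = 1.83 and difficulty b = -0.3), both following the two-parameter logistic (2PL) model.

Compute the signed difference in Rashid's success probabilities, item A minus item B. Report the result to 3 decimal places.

P(θ) = 1 / (1 + exp(−a(θ − b)))
P_A = 0.5300
P_B = 0.7948
P_A − P_B = -0.2649

-0.265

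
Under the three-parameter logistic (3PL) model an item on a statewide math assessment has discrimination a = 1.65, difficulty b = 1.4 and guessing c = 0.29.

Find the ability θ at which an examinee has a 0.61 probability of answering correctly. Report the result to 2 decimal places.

P(θ) = c + (1 − c) · 1 / (1 + exp(−a(θ − b)))
Remove guessing floor: (0.61 − 0.29)/(1 − 0.29) = 0.4507
logit = ln(0.4507/0.5493) = -0.1978
θ = b + logit/(a) = 1.4 + (-0.1978)/1.6500 = 1.2801

1.28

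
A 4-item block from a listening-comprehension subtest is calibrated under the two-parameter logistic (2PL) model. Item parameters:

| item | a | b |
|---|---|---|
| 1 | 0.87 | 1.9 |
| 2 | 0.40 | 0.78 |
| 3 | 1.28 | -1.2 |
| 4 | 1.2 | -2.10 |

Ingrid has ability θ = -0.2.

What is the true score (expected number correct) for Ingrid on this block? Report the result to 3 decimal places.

P(θ) = 1 / (1 + exp(−a(θ − b)))
P_1 = 1/(1+e^{1.8270}) = 0.1386
P_2 = 1/(1+e^{0.3920}) = 0.4032
P_3 = 1/(1+e^{-1.2800}) = 0.7824
P_4 = 1/(1+e^{-2.2800}) = 0.9072
E[score] = 0.1386 + 0.4032 + 0.7824 + 0.9072 = 2.2315

2.231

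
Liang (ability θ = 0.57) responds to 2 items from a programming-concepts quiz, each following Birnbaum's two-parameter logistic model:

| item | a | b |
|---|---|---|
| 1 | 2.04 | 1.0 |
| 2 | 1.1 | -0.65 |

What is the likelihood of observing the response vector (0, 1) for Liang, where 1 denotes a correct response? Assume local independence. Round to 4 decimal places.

0.5599

P(θ) = 1 / (1 + exp(−a(θ − b)))
P_1 = 1/(1+e^{0.8772}) = 0.2938
P_2 = 1/(1+e^{-1.3420}) = 0.7928
L = (1−P_1) × P_2 = 0.7062 × 0.7928 = 0.55992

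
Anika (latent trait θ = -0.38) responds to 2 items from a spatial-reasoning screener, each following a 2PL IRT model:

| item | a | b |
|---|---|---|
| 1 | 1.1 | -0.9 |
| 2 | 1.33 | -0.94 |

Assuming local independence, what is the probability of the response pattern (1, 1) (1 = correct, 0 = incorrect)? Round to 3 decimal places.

P(θ) = 1 / (1 + exp(−a(θ − b)))
P_1 = 1/(1+e^{-0.5720}) = 0.6392
P_2 = 1/(1+e^{-0.7448}) = 0.6780
L = P_1 × P_2 = 0.6392 × 0.6780 = 0.43342

0.433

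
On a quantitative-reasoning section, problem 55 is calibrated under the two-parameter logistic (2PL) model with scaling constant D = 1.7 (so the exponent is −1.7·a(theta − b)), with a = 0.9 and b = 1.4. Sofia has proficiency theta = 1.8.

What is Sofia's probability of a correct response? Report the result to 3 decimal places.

0.648

P(theta) = 1 / (1 + exp(−D·a(theta − b)))
Exponent: 1.7 × 0.9 × (1.8 − 1.4) = 0.6120
1/(1 + e^{-0.6120}) = 0.6484
P = 0.6484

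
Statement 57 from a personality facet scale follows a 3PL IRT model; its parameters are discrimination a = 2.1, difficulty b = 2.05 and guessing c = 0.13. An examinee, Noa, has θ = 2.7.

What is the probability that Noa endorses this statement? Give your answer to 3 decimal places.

P(θ) = c + (1 − c) · 1 / (1 + exp(−a(θ − b)))
Exponent: 2.1 × (2.7 − 2.05) = 1.3650
1/(1 + e^{-1.3650}) = 0.7966
P = 0.13 + 0.87 × 0.7966 = 0.8230

0.823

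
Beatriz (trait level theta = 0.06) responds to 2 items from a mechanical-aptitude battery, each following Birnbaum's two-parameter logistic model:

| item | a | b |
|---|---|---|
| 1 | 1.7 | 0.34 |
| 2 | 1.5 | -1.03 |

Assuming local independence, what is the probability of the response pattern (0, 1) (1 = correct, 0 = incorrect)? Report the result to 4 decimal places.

0.5162

P(theta) = 1 / (1 + exp(−a(theta − b)))
P_1 = 1/(1+e^{0.4760}) = 0.3832
P_2 = 1/(1+e^{-1.6350}) = 0.8369
L = (1−P_1) × P_2 = 0.6168 × 0.8369 = 0.51617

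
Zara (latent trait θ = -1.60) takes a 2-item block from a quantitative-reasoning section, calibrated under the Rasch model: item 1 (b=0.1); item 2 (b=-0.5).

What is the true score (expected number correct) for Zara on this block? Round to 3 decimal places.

0.404

P(θ) = 1 / (1 + exp(−(θ − b)))
P_1 = 1/(1+e^{1.7000}) = 0.1545
P_2 = 1/(1+e^{1.1000}) = 0.2497
E[score] = 0.1545 + 0.2497 = 0.4042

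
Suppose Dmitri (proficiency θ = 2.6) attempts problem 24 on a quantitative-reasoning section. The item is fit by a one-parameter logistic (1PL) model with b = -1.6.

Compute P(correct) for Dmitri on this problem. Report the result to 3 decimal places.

P(θ) = 1 / (1 + exp(−(θ − b)))
Exponent: (2.6 − (-1.6)) = 4.2000
1/(1 + e^{-4.2000}) = 0.9852
P = 0.9852

0.985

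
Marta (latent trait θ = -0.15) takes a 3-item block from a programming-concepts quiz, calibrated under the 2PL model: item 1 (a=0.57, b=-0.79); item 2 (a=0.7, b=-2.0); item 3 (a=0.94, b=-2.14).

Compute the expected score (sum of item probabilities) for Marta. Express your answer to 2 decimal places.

P(θ) = 1 / (1 + exp(−a(θ − b)))
P_1 = 1/(1+e^{-0.3648}) = 0.5902
P_2 = 1/(1+e^{-1.2950}) = 0.7850
P_3 = 1/(1+e^{-1.8706}) = 0.8665
E[score] = 0.5902 + 0.7850 + 0.8665 = 2.2417

2.24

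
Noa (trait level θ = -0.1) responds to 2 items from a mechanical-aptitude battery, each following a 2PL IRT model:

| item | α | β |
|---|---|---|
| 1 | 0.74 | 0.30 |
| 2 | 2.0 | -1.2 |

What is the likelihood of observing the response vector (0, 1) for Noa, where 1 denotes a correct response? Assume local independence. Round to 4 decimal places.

0.5163

P(θ) = 1 / (1 + exp(−α(θ − β)))
P_1 = 1/(1+e^{0.2960}) = 0.4265
P_2 = 1/(1+e^{-2.2000}) = 0.9002
L = (1−P_1) × P_2 = 0.5735 × 0.9002 = 0.51626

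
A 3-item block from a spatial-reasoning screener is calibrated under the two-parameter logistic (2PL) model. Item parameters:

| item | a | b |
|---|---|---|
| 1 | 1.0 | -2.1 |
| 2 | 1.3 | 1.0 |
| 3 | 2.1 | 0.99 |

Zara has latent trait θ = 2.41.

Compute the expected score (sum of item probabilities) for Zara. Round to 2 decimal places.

P(θ) = 1 / (1 + exp(−a(θ − b)))
P_1 = 1/(1+e^{-4.5100}) = 0.9891
P_2 = 1/(1+e^{-1.8330}) = 0.8621
P_3 = 1/(1+e^{-2.9820}) = 0.9518
E[score] = 0.9891 + 0.8621 + 0.9518 = 2.8030

2.80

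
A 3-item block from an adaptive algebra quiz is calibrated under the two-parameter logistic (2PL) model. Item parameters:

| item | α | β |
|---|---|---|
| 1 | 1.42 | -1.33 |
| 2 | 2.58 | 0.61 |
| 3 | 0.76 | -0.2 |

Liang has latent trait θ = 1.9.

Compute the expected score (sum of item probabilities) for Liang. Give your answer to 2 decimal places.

P(θ) = 1 / (1 + exp(−α(θ − β)))
P_1 = 1/(1+e^{-4.5866}) = 0.9899
P_2 = 1/(1+e^{-3.3282}) = 0.9654
P_3 = 1/(1+e^{-1.5960}) = 0.8315
E[score] = 0.9899 + 0.9654 + 0.8315 = 2.7868

2.79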